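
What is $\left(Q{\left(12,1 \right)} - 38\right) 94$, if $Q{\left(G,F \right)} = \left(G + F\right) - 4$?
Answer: $-2726$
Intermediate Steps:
$Q{\left(G,F \right)} = -4 + F + G$ ($Q{\left(G,F \right)} = \left(F + G\right) - 4 = -4 + F + G$)
$\left(Q{\left(12,1 \right)} - 38\right) 94 = \left(\left(-4 + 1 + 12\right) - 38\right) 94 = \left(9 - 38\right) 94 = \left(-29\right) 94 = -2726$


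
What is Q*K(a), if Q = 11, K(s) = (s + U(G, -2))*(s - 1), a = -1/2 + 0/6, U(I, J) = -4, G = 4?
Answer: 297/4 ≈ 74.250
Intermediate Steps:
a = -½ (a = -1*½ + 0*(⅙) = -½ + 0 = -½ ≈ -0.50000)
K(s) = (-1 + s)*(-4 + s) (K(s) = (s - 4)*(s - 1) = (-4 + s)*(-1 + s) = (-1 + s)*(-4 + s))
Q*K(a) = 11*(4 + (-½)² - 5*(-½)) = 11*(4 + ¼ + 5/2) = 11*(27/4) = 297/4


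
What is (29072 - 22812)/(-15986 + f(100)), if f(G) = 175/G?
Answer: -25040/63937 ≈ -0.39164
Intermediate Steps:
(29072 - 22812)/(-15986 + f(100)) = (29072 - 22812)/(-15986 + 175/100) = 6260/(-15986 + 175*(1/100)) = 6260/(-15986 + 7/4) = 6260/(-63937/4) = 6260*(-4/63937) = -25040/63937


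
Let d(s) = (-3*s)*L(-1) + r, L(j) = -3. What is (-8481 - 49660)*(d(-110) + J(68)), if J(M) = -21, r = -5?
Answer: 59071256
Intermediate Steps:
d(s) = -5 + 9*s (d(s) = -3*s*(-3) - 5 = 9*s - 5 = -5 + 9*s)
(-8481 - 49660)*(d(-110) + J(68)) = (-8481 - 49660)*((-5 + 9*(-110)) - 21) = -58141*((-5 - 990) - 21) = -58141*(-995 - 21) = -58141*(-1016) = 59071256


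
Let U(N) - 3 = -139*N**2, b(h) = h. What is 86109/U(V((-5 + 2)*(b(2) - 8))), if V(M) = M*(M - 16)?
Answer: -28703/60047 ≈ -0.47801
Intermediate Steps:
V(M) = M*(-16 + M)
U(N) = 3 - 139*N**2
86109/U(V((-5 + 2)*(b(2) - 8))) = 86109/(3 - 139*(-16 + (-5 + 2)*(2 - 8))**2*(-5 + 2)**2*(2 - 8)**2) = 86109/(3 - 139*324*(-16 - 3*(-6))**2) = 86109/(3 - 139*324*(-16 + 18)**2) = 86109/(3 - 139*(18*2)**2) = 86109/(3 - 139*36**2) = 86109/(3 - 139*1296) = 86109/(3 - 180144) = 86109/(-180141) = 86109*(-1/180141) = -28703/60047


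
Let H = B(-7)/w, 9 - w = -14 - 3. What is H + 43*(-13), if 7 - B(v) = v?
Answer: -7260/13 ≈ -558.46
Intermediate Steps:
w = 26 (w = 9 - (-14 - 3) = 9 - 1*(-17) = 9 + 17 = 26)
B(v) = 7 - v
H = 7/13 (H = (7 - 1*(-7))/26 = (7 + 7)*(1/26) = 14*(1/26) = 7/13 ≈ 0.53846)
H + 43*(-13) = 7/13 + 43*(-13) = 7/13 - 559 = -7260/13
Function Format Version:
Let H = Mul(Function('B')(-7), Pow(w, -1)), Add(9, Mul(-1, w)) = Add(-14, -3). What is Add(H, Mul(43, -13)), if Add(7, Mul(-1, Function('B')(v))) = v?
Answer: Rational(-7260, 13) ≈ -558.46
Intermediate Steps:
w = 26 (w = Add(9, Mul(-1, Add(-14, -3))) = Add(9, Mul(-1, -17)) = Add(9, 17) = 26)
Function('B')(v) = Add(7, Mul(-1, v))
H = Rational(7, 13) (H = Mul(Add(7, Mul(-1, -7)), Pow(26, -1)) = Mul(Add(7, 7), Rational(1, 26)) = Mul(14, Rational(1, 26)) = Rational(7, 13) ≈ 0.53846)
Add(H, Mul(43, -13)) = Add(Rational(7, 13), Mul(43, -13)) = Add(Rational(7, 13), -559) = Rational(-7260, 13)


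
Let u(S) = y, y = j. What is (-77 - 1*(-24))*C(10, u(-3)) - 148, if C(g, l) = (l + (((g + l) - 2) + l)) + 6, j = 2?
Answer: -1208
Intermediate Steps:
y = 2
u(S) = 2
C(g, l) = 4 + g + 3*l (C(g, l) = (l + ((-2 + g + l) + l)) + 6 = (l + (-2 + g + 2*l)) + 6 = (-2 + g + 3*l) + 6 = 4 + g + 3*l)
(-77 - 1*(-24))*C(10, u(-3)) - 148 = (-77 - 1*(-24))*(4 + 10 + 3*2) - 148 = (-77 + 24)*(4 + 10 + 6) - 148 = -53*20 - 148 = -1060 - 148 = -1208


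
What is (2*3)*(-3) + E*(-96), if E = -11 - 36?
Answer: 4494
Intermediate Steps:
E = -47
(2*3)*(-3) + E*(-96) = (2*3)*(-3) - 47*(-96) = 6*(-3) + 4512 = -18 + 4512 = 4494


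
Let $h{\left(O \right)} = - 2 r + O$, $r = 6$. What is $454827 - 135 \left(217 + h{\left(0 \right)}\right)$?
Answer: $427152$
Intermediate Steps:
$h{\left(O \right)} = -12 + O$ ($h{\left(O \right)} = \left(-2\right) 6 + O = -12 + O$)
$454827 - 135 \left(217 + h{\left(0 \right)}\right) = 454827 - 135 \left(217 + \left(-12 + 0\right)\right) = 454827 - 135 \left(217 - 12\right) = 454827 - 27675 = 427152$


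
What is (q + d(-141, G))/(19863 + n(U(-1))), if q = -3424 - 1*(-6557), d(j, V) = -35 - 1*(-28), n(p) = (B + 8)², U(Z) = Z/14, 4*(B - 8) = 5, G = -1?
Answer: 16672/107523 ≈ 0.15506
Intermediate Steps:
B = 37/4 (B = 8 + (¼)*5 = 8 + 5/4 = 37/4 ≈ 9.2500)
U(Z) = Z/14 (U(Z) = Z*(1/14) = Z/14)
n(p) = 4761/16 (n(p) = (37/4 + 8)² = (69/4)² = 4761/16)
d(j, V) = -7 (d(j, V) = -35 + 28 = -7)
q = 3133 (q = -3424 + 6557 = 3133)
(q + d(-141, G))/(19863 + n(U(-1))) = (3133 - 7)/(19863 + 4761/16) = 3126/(322569/16) = 3126*(16/322569) = 16672/107523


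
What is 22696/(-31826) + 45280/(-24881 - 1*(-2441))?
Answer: -24379744/8927193 ≈ -2.7310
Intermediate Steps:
22696/(-31826) + 45280/(-24881 - 1*(-2441)) = 22696*(-1/31826) + 45280/(-24881 + 2441) = -11348/15913 + 45280/(-22440) = -11348/15913 + 45280*(-1/22440) = -11348/15913 - 1132/561 = -24379744/8927193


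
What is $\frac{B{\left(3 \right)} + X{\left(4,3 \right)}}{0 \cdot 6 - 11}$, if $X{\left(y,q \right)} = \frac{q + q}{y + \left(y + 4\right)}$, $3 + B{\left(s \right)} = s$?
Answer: $- \frac{1}{22} \approx -0.045455$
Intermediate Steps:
$B{\left(s \right)} = -3 + s$
$X{\left(y,q \right)} = \frac{2 q}{4 + 2 y}$ ($X{\left(y,q \right)} = \frac{2 q}{y + \left(4 + y\right)} = \frac{2 q}{4 + 2 y}$)
$\frac{B{\left(3 \right)} + X{\left(4,3 \right)}}{0 \cdot 6 - 11} = \frac{\left(-3 + 3\right) + \frac{3}{2 + 4}}{0 \cdot 6 - 11} = \frac{0 + \frac{3}{6}}{0 - 11} = \frac{0 + 3 \cdot \frac{1}{6}}{-11} = - \frac{0 + \frac{1}{2}}{11} = \left(- \frac{1}{11}\right) \frac{1}{2} = - \frac{1}{22}$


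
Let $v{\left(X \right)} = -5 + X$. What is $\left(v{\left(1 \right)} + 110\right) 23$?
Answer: $2438$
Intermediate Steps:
$\left(v{\left(1 \right)} + 110\right) 23 = \left(\left(-5 + 1\right) + 110\right) 23 = \left(-4 + 110\right) 23 = 106 \cdot 23 = 2438$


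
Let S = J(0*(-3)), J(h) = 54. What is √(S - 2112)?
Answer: 7*I*√42 ≈ 45.365*I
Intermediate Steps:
S = 54
√(S - 2112) = √(54 - 2112) = √(-2058) = 7*I*√42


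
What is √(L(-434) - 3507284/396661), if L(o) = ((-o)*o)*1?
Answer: 30*I*√32930349579714/396661 ≈ 434.01*I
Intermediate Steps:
L(o) = -o² (L(o) = -o²*1 = -o²)
√(L(-434) - 3507284/396661) = √(-1*(-434)² - 3507284/396661) = √(-1*188356 - 3507284*1/396661) = √(-188356 - 3507284/396661) = √(-74716986600/396661) = 30*I*√32930349579714/396661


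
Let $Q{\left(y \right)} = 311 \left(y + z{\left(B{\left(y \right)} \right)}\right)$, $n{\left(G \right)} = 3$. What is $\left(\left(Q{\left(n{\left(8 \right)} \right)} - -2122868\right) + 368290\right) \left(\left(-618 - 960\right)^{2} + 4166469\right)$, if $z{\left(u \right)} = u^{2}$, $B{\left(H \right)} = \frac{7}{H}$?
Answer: $16600006845786$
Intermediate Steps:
$Q{\left(y \right)} = 311 y + \frac{15239}{y^{2}}$ ($Q{\left(y \right)} = 311 \left(y + \left(\frac{7}{y}\right)^{2}\right) = 311 \left(y + \frac{49}{y^{2}}\right) = 311 y + \frac{15239}{y^{2}}$)
$\left(\left(Q{\left(n{\left(8 \right)} \right)} - -2122868\right) + 368290\right) \left(\left(-618 - 960\right)^{2} + 4166469\right) = \left(\left(\left(311 \cdot 3 + \frac{15239}{9}\right) - -2122868\right) + 368290\right) \left(\left(-618 - 960\right)^{2} + 4166469\right) = \left(\left(\left(933 + 15239 \cdot \frac{1}{9}\right) + 2122868\right) + 368290\right) \left(\left(-1578\right)^{2} + 4166469\right) = \left(\left(\left(933 + \frac{15239}{9}\right) + 2122868\right) + 368290\right) \left(2490084 + 4166469\right) = \left(\left(\frac{23636}{9} + 2122868\right) + 368290\right) 6656553 = \left(\frac{19129448}{9} + 368290\right) 6656553 = \frac{22444058}{9} \cdot 6656553 = 16600006845786$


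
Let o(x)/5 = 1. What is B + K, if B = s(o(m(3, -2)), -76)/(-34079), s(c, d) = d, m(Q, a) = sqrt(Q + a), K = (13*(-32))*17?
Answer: -241006612/34079 ≈ -7072.0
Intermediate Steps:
K = -7072 (K = -416*17 = -7072)
o(x) = 5 (o(x) = 5*1 = 5)
B = 76/34079 (B = -76/(-34079) = -76*(-1/34079) = 76/34079 ≈ 0.0022301)
B + K = 76/34079 - 7072 = -241006612/34079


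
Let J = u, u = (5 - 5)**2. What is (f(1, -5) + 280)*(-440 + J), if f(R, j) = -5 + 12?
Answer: -126280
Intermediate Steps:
u = 0 (u = 0**2 = 0)
f(R, j) = 7
J = 0
(f(1, -5) + 280)*(-440 + J) = (7 + 280)*(-440 + 0) = 287*(-440) = -126280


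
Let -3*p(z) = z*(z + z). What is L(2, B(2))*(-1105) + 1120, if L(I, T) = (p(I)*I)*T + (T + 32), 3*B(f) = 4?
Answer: -250700/9 ≈ -27856.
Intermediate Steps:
p(z) = -2*z²/3 (p(z) = -z*(z + z)/3 = -z*2*z/3 = -2*z²/3)
B(f) = 4/3 (B(f) = (⅓)*4 = 4/3)
L(I, T) = 32 + T - 2*T*I³/3 (L(I, T) = ((-2*I²/3)*I)*T + (T + 32) = (-2*I³/3)*T + (32 + T) = -2*T*I³/3 + (32 + T) = 32 + T - 2*T*I³/3)
L(2, B(2))*(-1105) + 1120 = (32 + 4/3 - ⅔*4/3*2³)*(-1105) + 1120 = (32 + 4/3 - ⅔*4/3*8)*(-1105) + 1120 = (32 + 4/3 - 64/9)*(-1105) + 1120 = (236/9)*(-1105) + 1120 = -260780/9 + 1120 = -250700/9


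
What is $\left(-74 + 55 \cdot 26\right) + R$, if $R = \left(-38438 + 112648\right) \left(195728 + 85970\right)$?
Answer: $20904809936$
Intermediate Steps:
$R = 20904808580$ ($R = 74210 \cdot 281698 = 20904808580$)
$\left(-74 + 55 \cdot 26\right) + R = \left(-74 + 55 \cdot 26\right) + 20904808580 = \left(-74 + 1430\right) + 20904808580 = 1356 + 20904808580 = 20904809936$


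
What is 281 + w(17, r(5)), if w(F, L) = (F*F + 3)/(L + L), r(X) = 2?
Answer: 354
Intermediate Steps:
w(F, L) = (3 + F²)/(2*L) (w(F, L) = (F² + 3)/((2*L)) = (3 + F²)*(1/(2*L)) = (3 + F²)/(2*L))
281 + w(17, r(5)) = 281 + (½)*(3 + 17²)/2 = 281 + (½)*(½)*(3 + 289) = 281 + (½)*(½)*292 = 281 + 73 = 354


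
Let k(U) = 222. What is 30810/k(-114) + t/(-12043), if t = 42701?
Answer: 60260868/445591 ≈ 135.24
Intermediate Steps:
30810/k(-114) + t/(-12043) = 30810/222 + 42701/(-12043) = 30810*(1/222) + 42701*(-1/12043) = 5135/37 - 42701/12043 = 60260868/445591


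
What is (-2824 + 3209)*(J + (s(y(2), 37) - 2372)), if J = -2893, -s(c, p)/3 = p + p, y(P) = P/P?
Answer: -2112495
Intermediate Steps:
y(P) = 1
s(c, p) = -6*p (s(c, p) = -3*(p + p) = -6*p)
(-2824 + 3209)*(J + (s(y(2), 37) - 2372)) = (-2824 + 3209)*(-2893 + (-6*37 - 2372)) = 385*(-2893 + (-222 - 2372)) = 385*(-2893 - 2594) = 385*(-5487) = -2112495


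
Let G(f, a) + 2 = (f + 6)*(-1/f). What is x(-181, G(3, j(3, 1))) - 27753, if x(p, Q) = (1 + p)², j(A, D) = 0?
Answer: 4647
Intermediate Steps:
G(f, a) = -2 - (6 + f)/f (G(f, a) = -2 + (f + 6)*(-1/f) = -2 + (6 + f)*(-1/f) = -2 - (6 + f)/f)
x(-181, G(3, j(3, 1))) - 27753 = (1 - 181)² - 27753 = (-180)² - 27753 = 32400 - 27753 = 4647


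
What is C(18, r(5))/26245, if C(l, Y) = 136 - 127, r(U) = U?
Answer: 9/26245 ≈ 0.00034292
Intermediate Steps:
C(l, Y) = 9
C(18, r(5))/26245 = 9/26245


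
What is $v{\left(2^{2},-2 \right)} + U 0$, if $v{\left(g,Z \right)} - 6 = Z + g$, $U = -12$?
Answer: $8$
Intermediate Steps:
$v{\left(g,Z \right)} = 6 + Z + g$ ($v{\left(g,Z \right)} = 6 + \left(Z + g\right) = 6 + Z + g$)
$v{\left(2^{2},-2 \right)} + U 0 = \left(6 - 2 + 2^{2}\right) - 0 = \left(6 - 2 + 4\right) + 0 = 8 + 0 = 8$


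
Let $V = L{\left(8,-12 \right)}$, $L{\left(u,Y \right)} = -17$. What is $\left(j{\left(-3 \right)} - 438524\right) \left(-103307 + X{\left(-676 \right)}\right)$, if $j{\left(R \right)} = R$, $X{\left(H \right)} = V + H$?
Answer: $45606808000$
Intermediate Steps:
$V = -17$
$X{\left(H \right)} = -17 + H$
$\left(j{\left(-3 \right)} - 438524\right) \left(-103307 + X{\left(-676 \right)}\right) = \left(-3 - 438524\right) \left(-103307 - 693\right) = - 438527 \left(-103307 - 693\right) = \left(-438527\right) \left(-104000\right) = 45606808000$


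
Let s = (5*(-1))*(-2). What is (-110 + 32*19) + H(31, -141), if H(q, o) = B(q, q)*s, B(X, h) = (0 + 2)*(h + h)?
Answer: 1738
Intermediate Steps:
s = 10 (s = -5*(-2) = 10)
B(X, h) = 4*h (B(X, h) = 2*(2*h) = 4*h)
H(q, o) = 40*q (H(q, o) = (4*q)*10 = 40*q)
(-110 + 32*19) + H(31, -141) = (-110 + 32*19) + 40*31 = (-110 + 608) + 1240 = 498 + 1240 = 1738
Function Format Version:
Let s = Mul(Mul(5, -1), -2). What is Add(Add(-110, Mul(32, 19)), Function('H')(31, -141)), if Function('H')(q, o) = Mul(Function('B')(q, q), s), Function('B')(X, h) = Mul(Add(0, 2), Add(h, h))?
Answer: 1738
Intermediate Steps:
s = 10 (s = Mul(-5, -2) = 10)
Function('B')(X, h) = Mul(4, h) (Function('B')(X, h) = Mul(2, Mul(2, h)) = Mul(4, h))
Function('H')(q, o) = Mul(40, q) (Function('H')(q, o) = Mul(Mul(4, q), 10) = Mul(40, q))
Add(Add(-110, Mul(32, 19)), Function('H')(31, -141)) = Add(Add(-110, Mul(32, 19)), Mul(40, 31)) = Add(Add(-110, 608), 1240) = Add(498, 1240) = 1738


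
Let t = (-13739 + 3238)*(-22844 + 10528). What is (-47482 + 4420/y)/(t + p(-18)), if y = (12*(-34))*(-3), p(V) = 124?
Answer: -854611/2327947920 ≈ -0.00036711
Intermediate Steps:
y = 1224 (y = -408*(-3) = 1224)
t = 129330316 (t = -10501*(-12316) = 129330316)
(-47482 + 4420/y)/(t + p(-18)) = (-47482 + 4420/1224)/(129330316 + 124) = (-47482 + 4420*(1/1224))/129330440 = (-47482 + 65/18)*(1/129330440) = -854611/18*1/129330440 = -854611/2327947920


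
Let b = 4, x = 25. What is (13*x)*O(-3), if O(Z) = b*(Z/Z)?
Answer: 1300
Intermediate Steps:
O(Z) = 4 (O(Z) = 4*(Z/Z) = 4*1 = 4)
(13*x)*O(-3) = (13*25)*4 = 325*4 = 1300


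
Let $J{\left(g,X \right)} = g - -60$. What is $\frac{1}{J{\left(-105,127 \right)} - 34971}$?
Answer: $- \frac{1}{35016} \approx -2.8558 \cdot 10^{-5}$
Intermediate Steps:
$J{\left(g,X \right)} = 60 + g$ ($J{\left(g,X \right)} = g + 60 = 60 + g$)
$\frac{1}{J{\left(-105,127 \right)} - 34971} = \frac{1}{\left(60 - 105\right) - 34971} = \frac{1}{-45 - 34971} = \frac{1}{-35016} = - \frac{1}{35016}$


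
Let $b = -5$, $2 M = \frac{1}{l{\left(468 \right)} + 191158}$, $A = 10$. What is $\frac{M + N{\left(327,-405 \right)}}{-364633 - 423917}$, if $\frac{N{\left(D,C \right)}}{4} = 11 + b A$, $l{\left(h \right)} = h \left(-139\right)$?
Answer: $\frac{39345071}{198881772600} \approx 0.00019783$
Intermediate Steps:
$l{\left(h \right)} = - 139 h$
$M = \frac{1}{252212}$ ($M = \frac{1}{2 \left(\left(-139\right) 468 + 191158\right)} = \frac{1}{2 \left(-65052 + 191158\right)} = \frac{1}{2 \cdot 126106} = \frac{1}{2} \cdot \frac{1}{126106} = \frac{1}{252212} \approx 3.9649 \cdot 10^{-6}$)
$N{\left(D,C \right)} = -156$ ($N{\left(D,C \right)} = 4 \left(11 - 50\right) = 4 \left(-39\right) = -156$)
$\frac{M + N{\left(327,-405 \right)}}{-364633 - 423917} = \frac{\frac{1}{252212} - 156}{-364633 - 423917} = - \frac{39345071}{252212 \left(-788550\right)} = \left(- \frac{39345071}{252212}\right) \left(- \frac{1}{788550}\right) = \frac{39345071}{198881772600}$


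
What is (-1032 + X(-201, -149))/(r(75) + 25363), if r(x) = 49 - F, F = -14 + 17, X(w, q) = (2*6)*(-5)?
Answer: -1092/25409 ≈ -0.042977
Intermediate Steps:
X(w, q) = -60 (X(w, q) = 12*(-5) = -60)
F = 3
r(x) = 46 (r(x) = 49 - 1*3 = 49 - 3 = 46)
(-1032 + X(-201, -149))/(r(75) + 25363) = (-1032 - 60)/(46 + 25363) = -1092/25409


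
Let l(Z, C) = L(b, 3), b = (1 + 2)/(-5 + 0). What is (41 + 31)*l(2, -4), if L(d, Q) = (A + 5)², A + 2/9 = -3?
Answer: 2048/9 ≈ 227.56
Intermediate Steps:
A = -29/9 (A = -2/9 - 3 = -29/9 ≈ -3.2222)
b = -⅗ (b = 3/(-5) = 3*(-⅕) = -⅗ ≈ -0.60000)
L(d, Q) = 256/81 (L(d, Q) = (-29/9 + 5)² = (16/9)² = 256/81)
l(Z, C) = 256/81
(41 + 31)*l(2, -4) = (41 + 31)*(256/81) = 72*(256/81) = 2048/9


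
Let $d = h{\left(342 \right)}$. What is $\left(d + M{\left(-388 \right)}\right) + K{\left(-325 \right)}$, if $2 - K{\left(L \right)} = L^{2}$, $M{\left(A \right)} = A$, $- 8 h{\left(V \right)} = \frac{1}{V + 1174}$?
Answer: $- \frac{1285701409}{12128} \approx -1.0601 \cdot 10^{5}$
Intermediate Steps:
$h{\left(V \right)} = - \frac{1}{8 \left(1174 + V\right)}$ ($h{\left(V \right)} = - \frac{1}{8 \left(V + 1174\right)} = - \frac{1}{8 \left(1174 + V\right)}$)
$d = - \frac{1}{12128}$ ($d = - \frac{1}{9392 + 8 \cdot 342} = - \frac{1}{9392 + 2736} = - \frac{1}{12128} \approx -8.2454 \cdot 10^{-5}$)
$K{\left(L \right)} = 2 - L^{2}$
$\left(d + M{\left(-388 \right)}\right) + K{\left(-325 \right)} = \left(- \frac{1}{12128} - 388\right) + \left(2 - \left(-325\right)^{2}\right) = - \frac{4705665}{12128} + \left(2 - 105625\right) = - \frac{4705665}{12128} - 105623 = - \frac{1285701409}{12128}$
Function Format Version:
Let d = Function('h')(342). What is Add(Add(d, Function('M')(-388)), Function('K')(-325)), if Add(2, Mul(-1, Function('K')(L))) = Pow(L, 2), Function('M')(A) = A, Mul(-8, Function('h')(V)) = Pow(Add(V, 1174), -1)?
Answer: Rational(-1285701409, 12128) ≈ -1.0601e+5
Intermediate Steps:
Function('h')(V) = Mul(Rational(-1, 8), Pow(Add(1174, V), -1)) (Function('h')(V) = Mul(Rational(-1, 8), Pow(Add(V, 1174), -1)) = Mul(Rational(-1, 8), Pow(Add(1174, V), -1)))
d = Rational(-1, 12128) (d = Mul(-1, Pow(Add(9392, Mul(8, 342)), -1)) = Mul(-1, Pow(Add(9392, 2736), -1)) = Mul(-1, Pow(12128, -1)) = Mul(-1, Rational(1, 12128)) = Rational(-1, 12128) ≈ -8.2454e-5)
Function('K')(L) = Add(2, Mul(-1, Pow(L, 2)))
Add(Add(d, Function('M')(-388)), Function('K')(-325)) = Add(Add(Rational(-1, 12128), -388), Add(2, Mul(-1, Pow(-325, 2)))) = Add(Rational(-4705665, 12128), Add(2, Mul(-1, 105625))) = Add(Rational(-4705665, 12128), Add(2, -105625)) = Add(Rational(-4705665, 12128), -105623) = Rational(-1285701409, 12128)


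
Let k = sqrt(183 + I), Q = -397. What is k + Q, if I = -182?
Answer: -396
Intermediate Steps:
k = 1 (k = sqrt(183 - 182) = sqrt(1) = 1)
k + Q = 1 - 397 = -396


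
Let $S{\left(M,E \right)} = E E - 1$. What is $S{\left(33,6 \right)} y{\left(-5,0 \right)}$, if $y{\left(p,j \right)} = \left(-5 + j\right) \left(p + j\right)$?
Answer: $875$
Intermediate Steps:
$y{\left(p,j \right)} = \left(-5 + j\right) \left(j + p\right)$
$S{\left(M,E \right)} = -1 + E^{2}$ ($S{\left(M,E \right)} = E^{2} - 1 = -1 + E^{2}$)
$S{\left(33,6 \right)} y{\left(-5,0 \right)} = \left(-1 + 6^{2}\right) \left(0^{2} - 0 - -25 + 0 \left(-5\right)\right) = \left(-1 + 36\right) \left(0 + 0 + 25 + 0\right) = 35 \cdot 25 = 875$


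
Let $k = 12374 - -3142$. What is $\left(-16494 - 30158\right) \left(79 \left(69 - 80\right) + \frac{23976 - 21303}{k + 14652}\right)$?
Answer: $\frac{33969548833}{838} \approx 4.0536 \cdot 10^{7}$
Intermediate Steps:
$k = 15516$ ($k = 12374 + 3142 = 15516$)
$\left(-16494 - 30158\right) \left(79 \left(69 - 80\right) + \frac{23976 - 21303}{k + 14652}\right) = \left(-16494 - 30158\right) \left(79 \left(69 - 80\right) + \frac{23976 - 21303}{15516 + 14652}\right) = - 46652 \left(79 \left(-11\right) + \frac{2673}{30168}\right) = - 46652 \left(-869 + 2673 \cdot \frac{1}{30168}\right) = - 46652 \left(-869 + \frac{297}{3352}\right) = \left(-46652\right) \left(- \frac{2912591}{3352}\right) = \frac{33969548833}{838}$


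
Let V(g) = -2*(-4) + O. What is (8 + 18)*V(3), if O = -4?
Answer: 104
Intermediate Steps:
V(g) = 4 (V(g) = -2*(-4) - 4 = 8 - 4 = 4)
(8 + 18)*V(3) = (8 + 18)*4 = 26*4 = 104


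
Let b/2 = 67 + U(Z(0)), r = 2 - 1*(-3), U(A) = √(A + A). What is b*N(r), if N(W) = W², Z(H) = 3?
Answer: 3350 + 50*√6 ≈ 3472.5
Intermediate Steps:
U(A) = √2*√A (U(A) = √(2*A) = √2*√A)
r = 5 (r = 2 + 3 = 5)
b = 134 + 2*√6 (b = 2*(67 + √2*√3) = 2*(67 + √6) = 134 + 2*√6 ≈ 138.90)
b*N(r) = (134 + 2*√6)*5² = (134 + 2*√6)*25 = 3350 + 50*√6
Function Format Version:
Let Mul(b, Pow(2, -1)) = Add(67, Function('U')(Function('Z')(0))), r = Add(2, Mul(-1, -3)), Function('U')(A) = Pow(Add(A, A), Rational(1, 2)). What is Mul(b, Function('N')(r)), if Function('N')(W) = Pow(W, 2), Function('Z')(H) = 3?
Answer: Add(3350, Mul(50, Pow(6, Rational(1, 2)))) ≈ 3472.5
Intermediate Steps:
Function('U')(A) = Mul(Pow(2, Rational(1, 2)), Pow(A, Rational(1, 2))) (Function('U')(A) = Pow(Mul(2, A), Rational(1, 2)) = Mul(Pow(2, Rational(1, 2)), Pow(A, Rational(1, 2))))
r = 5 (r = Add(2, 3) = 5)
b = Add(134, Mul(2, Pow(6, Rational(1, 2)))) (b = Mul(2, Add(67, Mul(Pow(2, Rational(1, 2)), Pow(3, Rational(1, 2))))) = Mul(2, Add(67, Pow(6, Rational(1, 2)))) = Add(134, Mul(2, Pow(6, Rational(1, 2)))) ≈ 138.90)
Mul(b, Function('N')(r)) = Mul(Add(134, Mul(2, Pow(6, Rational(1, 2)))), Pow(5, 2)) = Mul(Add(134, Mul(2, Pow(6, Rational(1, 2)))), 25) = Add(3350, Mul(50, Pow(6, Rational(1, 2))))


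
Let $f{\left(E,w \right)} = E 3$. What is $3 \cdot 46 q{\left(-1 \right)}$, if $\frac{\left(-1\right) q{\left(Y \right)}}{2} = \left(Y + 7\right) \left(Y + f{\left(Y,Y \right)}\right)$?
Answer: $6624$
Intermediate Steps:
$f{\left(E,w \right)} = 3 E$
$q{\left(Y \right)} = - 8 Y \left(7 + Y\right)$ ($q{\left(Y \right)} = - 2 \left(Y + 7\right) \left(Y + 3 Y\right) = - 2 \left(7 + Y\right) 4 Y = - 2 \cdot 4 Y \left(7 + Y\right) = - 8 Y \left(7 + Y\right)$)
$3 \cdot 46 q{\left(-1 \right)} = 3 \cdot 46 \cdot 8 \left(-1\right) \left(-7 - -1\right) = 138 \cdot 8 \left(-1\right) \left(-7 + 1\right) = 138 \cdot 8 \left(-1\right) \left(-6\right) = 138 \cdot 48 = 6624$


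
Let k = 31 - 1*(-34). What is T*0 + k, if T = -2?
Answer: 65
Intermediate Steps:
k = 65 (k = 31 + 34 = 65)
T*0 + k = -2*0 + 65 = 0 + 65 = 65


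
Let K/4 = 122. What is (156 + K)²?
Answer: 414736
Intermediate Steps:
K = 488 (K = 4*122 = 488)
(156 + K)² = (156 + 488)² = 644² = 414736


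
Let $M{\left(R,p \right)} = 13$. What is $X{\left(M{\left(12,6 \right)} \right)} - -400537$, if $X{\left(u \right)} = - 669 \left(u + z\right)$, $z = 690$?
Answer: $-69770$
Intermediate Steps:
$X{\left(u \right)} = -461610 - 669 u$ ($X{\left(u \right)} = - 669 \left(u + 690\right) = - 669 \left(690 + u\right) = -461610 - 669 u$)
$X{\left(M{\left(12,6 \right)} \right)} - -400537 = \left(-461610 - 8697\right) - -400537 = \left(-461610 - 8697\right) + 400537 = -470307 + 400537 = -69770$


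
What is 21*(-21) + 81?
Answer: -360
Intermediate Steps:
21*(-21) + 81 = -441 + 81 = -360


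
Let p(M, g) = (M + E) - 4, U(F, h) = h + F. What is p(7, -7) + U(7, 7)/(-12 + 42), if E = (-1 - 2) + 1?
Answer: 22/15 ≈ 1.4667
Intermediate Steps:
U(F, h) = F + h
E = -2 (E = -3 + 1 = -2)
p(M, g) = -6 + M (p(M, g) = (M - 2) - 4 = (-2 + M) - 4 = -6 + M)
p(7, -7) + U(7, 7)/(-12 + 42) = (-6 + 7) + (7 + 7)/(-12 + 42) = 1 + 14/30 = 1 + (1/30)*14 = 1 + 7/15 = 22/15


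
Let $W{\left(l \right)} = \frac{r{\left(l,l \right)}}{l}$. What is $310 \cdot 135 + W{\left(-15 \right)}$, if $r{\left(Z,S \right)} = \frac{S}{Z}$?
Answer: $\frac{627749}{15} \approx 41850.0$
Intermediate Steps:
$r{\left(Z,S \right)} = \frac{S}{Z}$
$W{\left(l \right)} = \frac{1}{l}$ ($W{\left(l \right)} = \frac{l \frac{1}{l}}{l} = 1 \frac{1}{l} = \frac{1}{l}$)
$310 \cdot 135 + W{\left(-15 \right)} = 310 \cdot 135 + \frac{1}{-15} = 41850 - \frac{1}{15} = \frac{627749}{15}$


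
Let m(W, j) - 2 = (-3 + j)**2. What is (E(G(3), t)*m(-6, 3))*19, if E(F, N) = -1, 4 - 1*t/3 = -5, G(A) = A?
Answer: -38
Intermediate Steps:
t = 27 (t = 12 - 3*(-5) = 12 + 15 = 27)
m(W, j) = 2 + (-3 + j)**2
(E(G(3), t)*m(-6, 3))*19 = -(2 + (-3 + 3)**2)*19 = -(2 + 0**2)*19 = -(2 + 0)*19 = -1*2*19 = -2*19 = -38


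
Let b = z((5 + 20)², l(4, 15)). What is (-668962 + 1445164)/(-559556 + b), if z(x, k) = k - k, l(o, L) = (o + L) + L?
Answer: -388101/279778 ≈ -1.3872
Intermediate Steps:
l(o, L) = o + 2*L (l(o, L) = (L + o) + L = o + 2*L)
z(x, k) = 0
b = 0
(-668962 + 1445164)/(-559556 + b) = (-668962 + 1445164)/(-559556 + 0) = 776202/(-559556) = 776202*(-1/559556) = -388101/279778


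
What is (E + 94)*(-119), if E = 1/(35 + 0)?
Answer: -55947/5 ≈ -11189.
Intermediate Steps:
E = 1/35 ≈ 0.028571
(E + 94)*(-119) = (1/35 + 94)*(-119) = (3291/35)*(-119) = -55947/5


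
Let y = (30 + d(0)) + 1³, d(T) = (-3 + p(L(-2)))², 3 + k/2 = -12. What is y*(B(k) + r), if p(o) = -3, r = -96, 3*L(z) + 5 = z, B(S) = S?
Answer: -8442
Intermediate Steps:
k = -30 (k = -6 + 2*(-12) = -6 - 24 = -30)
L(z) = -5/3 + z/3
d(T) = 36 (d(T) = (-3 - 3)² = (-6)² = 36)
y = 67 (y = (30 + 36) + 1³ = 66 + 1 = 67)
y*(B(k) + r) = 67*(-30 - 96) = 67*(-126) = -8442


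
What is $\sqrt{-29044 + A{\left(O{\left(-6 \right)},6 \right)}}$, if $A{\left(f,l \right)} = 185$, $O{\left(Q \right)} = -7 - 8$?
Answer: $i \sqrt{28859} \approx 169.88 i$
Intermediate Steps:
$O{\left(Q \right)} = -15$ ($O{\left(Q \right)} = -7 - 8 = -15$)
$\sqrt{-29044 + A{\left(O{\left(-6 \right)},6 \right)}} = \sqrt{-29044 + 185} = \sqrt{-28859} = i \sqrt{28859}$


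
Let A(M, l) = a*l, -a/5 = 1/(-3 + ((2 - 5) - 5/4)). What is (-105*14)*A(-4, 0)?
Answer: 0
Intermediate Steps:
a = 20/29 (a = -5/(-3 + ((2 - 5) - 5/4)) = -5/(-3 + (-3 - 5*¼)) = -5/(-3 + (-3 - 5/4)) = -5/(-3 - 17/4) = -5/(-29/4) = -5*(-4/29) = 20/29 ≈ 0.68966)
A(M, l) = 20*l/29
(-105*14)*A(-4, 0) = (-105*14)*((20/29)*0) = -1470*0 = 0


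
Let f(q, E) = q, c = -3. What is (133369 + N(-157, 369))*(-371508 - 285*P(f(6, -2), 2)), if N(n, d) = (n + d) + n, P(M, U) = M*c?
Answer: -48883618272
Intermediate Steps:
P(M, U) = -3*M (P(M, U) = M*(-3) = -3*M)
N(n, d) = d + 2*n (N(n, d) = (d + n) + n = d + 2*n)
(133369 + N(-157, 369))*(-371508 - 285*P(f(6, -2), 2)) = (133369 + (369 + 2*(-157)))*(-371508 - (-855)*6) = (133369 + (369 - 314))*(-371508 - 285*(-18)) = (133369 + 55)*(-371508 + 5130) = 133424*(-366378) = -48883618272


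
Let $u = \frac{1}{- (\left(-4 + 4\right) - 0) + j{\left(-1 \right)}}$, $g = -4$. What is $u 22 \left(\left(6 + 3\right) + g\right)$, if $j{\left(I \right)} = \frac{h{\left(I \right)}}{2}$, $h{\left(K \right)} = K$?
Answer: $-220$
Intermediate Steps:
$j{\left(I \right)} = \frac{I}{2}$
$u = -2$ ($u = \frac{1}{- (\left(-4 + 4\right) - 0) + \frac{1}{2} \left(-1\right)} = \frac{1}{- (0 + 0) - \frac{1}{2}} = \frac{1}{\left(-1\right) 0 - \frac{1}{2}} = \frac{1}{0 - \frac{1}{2}} = \frac{1}{- \frac{1}{2}} = -2$)
$u 22 \left(\left(6 + 3\right) + g\right) = \left(-2\right) 22 \left(\left(6 + 3\right) - 4\right) = - 44 \left(9 - 4\right) = \left(-44\right) 5 = -220$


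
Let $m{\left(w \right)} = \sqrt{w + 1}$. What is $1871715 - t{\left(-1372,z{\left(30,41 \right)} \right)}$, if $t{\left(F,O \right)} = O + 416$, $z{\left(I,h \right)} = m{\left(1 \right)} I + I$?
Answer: $1871269 - 30 \sqrt{2} \approx 1.8712 \cdot 10^{6}$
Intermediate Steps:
$m{\left(w \right)} = \sqrt{1 + w}$
$z{\left(I,h \right)} = I + I \sqrt{2}$ ($z{\left(I,h \right)} = \sqrt{1 + 1} I + I = \sqrt{2} I + I = I \sqrt{2} + I = I + I \sqrt{2}$)
$t{\left(F,O \right)} = 416 + O$
$1871715 - t{\left(-1372,z{\left(30,41 \right)} \right)} = 1871715 - \left(416 + 30 \left(1 + \sqrt{2}\right)\right) = 1871715 - \left(416 + \left(30 + 30 \sqrt{2}\right)\right) = 1871715 - \left(446 + 30 \sqrt{2}\right) = 1871269 - 30 \sqrt{2}$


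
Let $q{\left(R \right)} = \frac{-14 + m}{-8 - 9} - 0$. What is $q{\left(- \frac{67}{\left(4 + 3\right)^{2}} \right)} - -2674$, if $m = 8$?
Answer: $\frac{45464}{17} \approx 2674.4$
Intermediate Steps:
$q{\left(R \right)} = \frac{6}{17}$ ($q{\left(R \right)} = \frac{-14 + 8}{-8 - 9} - 0 = - \frac{6}{-8 - 9} + 0 = - \frac{6}{-17} + 0 = \left(-6\right) \left(- \frac{1}{17}\right) + 0 = \frac{6}{17} + 0 = \frac{6}{17}$)
$q{\left(- \frac{67}{\left(4 + 3\right)^{2}} \right)} - -2674 = \frac{6}{17} - -2674 = \frac{6}{17} + 2674 = \frac{45464}{17}$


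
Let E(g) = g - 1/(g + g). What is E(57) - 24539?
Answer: -2790949/114 ≈ -24482.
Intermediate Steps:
E(g) = g - 1/(2*g)
E(57) - 24539 = (57 - ½/57) - 24539 = (57 - ½*1/57) - 24539 = (57 - 1/114) - 24539 = 6497/114 - 24539 = -2790949/114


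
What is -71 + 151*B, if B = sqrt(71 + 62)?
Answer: -71 + 151*sqrt(133) ≈ 1670.4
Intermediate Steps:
B = sqrt(133) ≈ 11.533
-71 + 151*B = -71 + 151*sqrt(133)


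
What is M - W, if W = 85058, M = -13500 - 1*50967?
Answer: -149525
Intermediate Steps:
M = -64467 (M = -13500 - 50967 = -64467)
M - W = -64467 - 1*85058 = -64467 - 85058 = -149525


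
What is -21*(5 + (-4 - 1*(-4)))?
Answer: -105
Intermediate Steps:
-21*(5 + (-4 - 1*(-4))) = -21*(5 + (-4 + 4)) = -21*(5 + 0) = -21*5 = -105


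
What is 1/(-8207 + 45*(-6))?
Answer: -1/8477 ≈ -0.00011797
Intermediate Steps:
1/(-8207 + 45*(-6)) = 1/(-8207 - 270) = 1/(-8477) = -1/8477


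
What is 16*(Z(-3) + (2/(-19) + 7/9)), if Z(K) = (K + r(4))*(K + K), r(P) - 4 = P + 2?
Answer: -113072/171 ≈ -661.24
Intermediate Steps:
r(P) = 6 + P (r(P) = 4 + (P + 2) = 4 + (2 + P) = 6 + P)
Z(K) = 2*K*(10 + K) (Z(K) = (K + (6 + 4))*(K + K) = (K + 10)*(2*K) = (10 + K)*(2*K) = 2*K*(10 + K))
16*(Z(-3) + (2/(-19) + 7/9)) = 16*(2*(-3)*(10 - 3) + (2/(-19) + 7/9)) = 16*(2*(-3)*7 + (2*(-1/19) + 7*(⅑))) = 16*(-42 + (-2/19 + 7/9)) = 16*(-42 + 115/171) = 16*(-7067/171) = -113072/171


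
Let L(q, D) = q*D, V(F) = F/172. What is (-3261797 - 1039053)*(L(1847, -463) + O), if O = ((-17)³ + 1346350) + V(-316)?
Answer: -89929866020650/43 ≈ -2.0914e+12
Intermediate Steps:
V(F) = F/172 (V(F) = F*(1/172) = F/172)
O = 57681712/43 (O = ((-17)³ + 1346350) + (1/172)*(-316) = (-4913 + 1346350) - 79/43 = 1341437 - 79/43 = 57681712/43 ≈ 1.3414e+6)
L(q, D) = D*q
(-3261797 - 1039053)*(L(1847, -463) + O) = (-3261797 - 1039053)*(-463*1847 + 57681712/43) = -4300850*(-855161 + 57681712/43) = -4300850*20909789/43 = -89929866020650/43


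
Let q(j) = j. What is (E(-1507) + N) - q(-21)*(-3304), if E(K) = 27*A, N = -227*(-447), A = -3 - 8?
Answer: 31788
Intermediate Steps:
A = -11
N = 101469
E(K) = -297 (E(K) = 27*(-11) = -297)
(E(-1507) + N) - q(-21)*(-3304) = (-297 + 101469) - 1*(-21)*(-3304) = 101172 + 21*(-3304) = 101172 - 69384 = 31788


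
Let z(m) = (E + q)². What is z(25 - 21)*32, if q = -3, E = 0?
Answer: 288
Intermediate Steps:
z(m) = 9 (z(m) = (0 - 3)² = (-3)² = 9)
z(25 - 21)*32 = 9*32 = 288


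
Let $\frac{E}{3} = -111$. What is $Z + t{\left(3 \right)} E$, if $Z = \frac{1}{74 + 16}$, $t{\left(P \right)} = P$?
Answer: $- \frac{89909}{90} \approx -998.99$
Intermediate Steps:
$Z = \frac{1}{90} \approx 0.011111$
$E = -333$ ($E = 3 \left(-111\right) = -333$)
$Z + t{\left(3 \right)} E = \frac{1}{90} + 3 \left(-333\right) = \frac{1}{90} - 999 = - \frac{89909}{90}$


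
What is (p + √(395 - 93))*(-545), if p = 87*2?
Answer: -94830 - 545*√302 ≈ -1.0430e+5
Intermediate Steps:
p = 174
(p + √(395 - 93))*(-545) = (174 + √(395 - 93))*(-545) = (174 + √302)*(-545) = -94830 - 545*√302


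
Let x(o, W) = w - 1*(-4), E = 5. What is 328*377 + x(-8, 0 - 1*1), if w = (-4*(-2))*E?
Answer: 123700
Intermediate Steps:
w = 40 (w = -4*(-2)*5 = 8*5 = 40)
x(o, W) = 44 (x(o, W) = 40 - 1*(-4) = 40 + 4 = 44)
328*377 + x(-8, 0 - 1*1) = 328*377 + 44 = 123656 + 44 = 123700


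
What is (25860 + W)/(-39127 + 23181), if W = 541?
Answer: -1553/938 ≈ -1.6557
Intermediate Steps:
(25860 + W)/(-39127 + 23181) = (25860 + 541)/(-39127 + 23181) = 26401/(-15946) = 26401*(-1/15946) = -1553/938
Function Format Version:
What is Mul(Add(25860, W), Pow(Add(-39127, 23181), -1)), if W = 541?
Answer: Rational(-1553, 938) ≈ -1.6557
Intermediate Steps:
Mul(Add(25860, W), Pow(Add(-39127, 23181), -1)) = Mul(Add(25860, 541), Pow(Add(-39127, 23181), -1)) = Mul(26401, Pow(-15946, -1)) = Mul(26401, Rational(-1, 15946)) = Rational(-1553, 938)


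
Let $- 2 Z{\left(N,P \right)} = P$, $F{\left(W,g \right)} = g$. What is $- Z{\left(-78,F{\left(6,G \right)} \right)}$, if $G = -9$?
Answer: $- \frac{9}{2} \approx -4.5$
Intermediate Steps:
$Z{\left(N,P \right)} = - \frac{P}{2}$
$- Z{\left(-78,F{\left(6,G \right)} \right)} = - \frac{\left(-1\right) \left(-9\right)}{2} = \left(-1\right) \frac{9}{2} = - \frac{9}{2}$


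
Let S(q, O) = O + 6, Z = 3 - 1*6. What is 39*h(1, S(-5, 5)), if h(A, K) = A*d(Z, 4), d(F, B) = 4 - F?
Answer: 273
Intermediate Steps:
Z = -3 (Z = 3 - 6 = -3)
S(q, O) = 6 + O
h(A, K) = 7*A (h(A, K) = A*(4 - 1*(-3)) = A*(4 + 3) = A*7 = 7*A)
39*h(1, S(-5, 5)) = 39*(7*1) = 39*7 = 273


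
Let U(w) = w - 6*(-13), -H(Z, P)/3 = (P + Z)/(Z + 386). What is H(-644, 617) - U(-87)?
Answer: 747/86 ≈ 8.6861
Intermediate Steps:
H(Z, P) = -3*(P + Z)/(386 + Z) (H(Z, P) = -3*(P + Z)/(Z + 386) = -3*(P + Z)/(386 + Z))
U(w) = 78 + w (U(w) = w + 78 = 78 + w)
H(-644, 617) - U(-87) = 3*(-1*617 - 1*(-644))/(386 - 644) - (78 - 87) = 3*(-617 + 644)/(-258) - 1*(-9) = 3*(-1/258)*27 + 9 = -27/86 + 9 = 747/86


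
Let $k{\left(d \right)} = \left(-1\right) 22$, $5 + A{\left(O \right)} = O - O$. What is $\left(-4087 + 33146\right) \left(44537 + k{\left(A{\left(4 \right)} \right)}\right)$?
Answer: $1293561385$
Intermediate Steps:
$A{\left(O \right)} = -5$ ($A{\left(O \right)} = -5 + \left(O - O\right) = -5 + 0 = -5$)
$k{\left(d \right)} = -22$
$\left(-4087 + 33146\right) \left(44537 + k{\left(A{\left(4 \right)} \right)}\right) = \left(-4087 + 33146\right) \left(44537 - 22\right) = 29059 \cdot 44515 = 1293561385$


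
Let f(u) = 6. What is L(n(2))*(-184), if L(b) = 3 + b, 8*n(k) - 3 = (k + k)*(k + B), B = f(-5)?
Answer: -1357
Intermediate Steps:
B = 6
n(k) = 3/8 + k*(6 + k)/4 (n(k) = 3/8 + ((k + k)*(k + 6))/8 = 3/8 + ((2*k)*(6 + k))/8 = 3/8 + (2*k*(6 + k))/8 = 3/8 + k*(6 + k)/4)
L(n(2))*(-184) = (3 + (3/8 + (1/4)*2**2 + (3/2)*2))*(-184) = (3 + (3/8 + (1/4)*4 + 3))*(-184) = (3 + (3/8 + 1 + 3))*(-184) = (3 + 35/8)*(-184) = (59/8)*(-184) = -1357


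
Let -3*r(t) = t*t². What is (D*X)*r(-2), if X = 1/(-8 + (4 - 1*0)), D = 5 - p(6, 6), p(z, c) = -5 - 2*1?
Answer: -8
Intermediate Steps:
r(t) = -t³/3 (r(t) = -t*t²/3 = -t³/3)
p(z, c) = -7 (p(z, c) = -5 - 2 = -7)
D = 12 (D = 5 - 1*(-7) = 5 + 7 = 12)
X = -¼ (X = 1/(-8 + (4 + 0)) = 1/(-8 + 4) = 1/(-4) = -¼ ≈ -0.25000)
(D*X)*r(-2) = (12*(-¼))*(-⅓*(-2)³) = -(-1)*(-8) = -3*8/3 = -8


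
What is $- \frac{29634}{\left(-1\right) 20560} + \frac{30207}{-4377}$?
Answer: $- \frac{81891317}{14998520} \approx -5.46$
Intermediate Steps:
$- \frac{29634}{\left(-1\right) 20560} + \frac{30207}{-4377} = - \frac{29634}{-20560} + 30207 \left(- \frac{1}{4377}\right) = \left(-29634\right) \left(- \frac{1}{20560}\right) - \frac{10069}{1459} = \frac{14817}{10280} - \frac{10069}{1459} = - \frac{81891317}{14998520}$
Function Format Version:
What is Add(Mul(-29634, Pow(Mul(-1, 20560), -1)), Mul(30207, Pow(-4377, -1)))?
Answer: Rational(-81891317, 14998520) ≈ -5.4600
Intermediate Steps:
Add(Mul(-29634, Pow(Mul(-1, 20560), -1)), Mul(30207, Pow(-4377, -1))) = Add(Mul(-29634, Pow(-20560, -1)), Mul(30207, Rational(-1, 4377))) = Add(Mul(-29634, Rational(-1, 20560)), Rational(-10069, 1459)) = Add(Rational(14817, 10280), Rational(-10069, 1459)) = Rational(-81891317, 14998520)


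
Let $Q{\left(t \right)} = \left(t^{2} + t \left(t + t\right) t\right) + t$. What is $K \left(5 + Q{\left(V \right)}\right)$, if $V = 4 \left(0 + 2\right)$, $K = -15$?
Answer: $-16515$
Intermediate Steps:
$V = 8$ ($V = 4 \cdot 2 = 8$)
$Q{\left(t \right)} = t + t^{2} + 2 t^{3}$ ($Q{\left(t \right)} = \left(t^{2} + t 2 t t\right) + t = \left(t^{2} + 2 t^{2} t\right) + t = \left(t^{2} + 2 t^{3}\right) + t = t + t^{2} + 2 t^{3}$)
$K \left(5 + Q{\left(V \right)}\right) = - 15 \left(5 + 8 \left(1 + 8 + 2 \cdot 8^{2}\right)\right) = - 15 \left(5 + 8 \left(1 + 8 + 2 \cdot 64\right)\right) = - 15 \left(5 + 8 \left(1 + 8 + 128\right)\right) = - 15 \left(5 + 8 \cdot 137\right) = - 15 \left(5 + 1096\right) = \left(-15\right) 1101 = -16515$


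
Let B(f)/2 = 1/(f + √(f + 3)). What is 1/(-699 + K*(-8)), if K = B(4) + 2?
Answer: -6499/4692801 - 16*√7/4692801 ≈ -0.0013939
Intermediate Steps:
B(f) = 2/(f + √(3 + f)) (B(f) = 2/(f + √(f + 3)) = 2/(f + √(3 + f)))
K = 2 + 2/(4 + √7) (K = 2/(4 + √(3 + 4)) + 2 = 2/(4 + √7) + 2 = 2 + 2/(4 + √7) ≈ 2.3009)
1/(-699 + K*(-8)) = 1/(-699 + (26/9 - 2*√7/9)*(-8)) = 1/(-699 + (-208/9 + 16*√7/9)) = 1/(-6499/9 + 16*√7/9)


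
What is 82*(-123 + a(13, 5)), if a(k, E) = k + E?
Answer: -8610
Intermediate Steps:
a(k, E) = E + k
82*(-123 + a(13, 5)) = 82*(-123 + (5 + 13)) = 82*(-123 + 18) = 82*(-105) = -8610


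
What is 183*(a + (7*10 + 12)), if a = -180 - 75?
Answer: -31659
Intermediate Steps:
a = -255
183*(a + (7*10 + 12)) = 183*(-255 + (7*10 + 12)) = 183*(-255 + (70 + 12)) = 183*(-255 + 82) = 183*(-173) = -31659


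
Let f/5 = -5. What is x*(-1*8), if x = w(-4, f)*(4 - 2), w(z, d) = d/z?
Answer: -100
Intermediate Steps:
f = -25 (f = 5*(-5) = -25)
x = 25/2 (x = (-25/(-4))*(4 - 2) = -25*(-¼)*2 = (25/4)*2 = 25/2 ≈ 12.500)
x*(-1*8) = 25*(-1*8)/2 = (25/2)*(-8) = -100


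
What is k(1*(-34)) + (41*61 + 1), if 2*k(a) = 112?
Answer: 2558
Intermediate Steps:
k(a) = 56 (k(a) = (1/2)*112 = 56)
k(1*(-34)) + (41*61 + 1) = 56 + (41*61 + 1) = 56 + (2501 + 1) = 56 + 2502 = 2558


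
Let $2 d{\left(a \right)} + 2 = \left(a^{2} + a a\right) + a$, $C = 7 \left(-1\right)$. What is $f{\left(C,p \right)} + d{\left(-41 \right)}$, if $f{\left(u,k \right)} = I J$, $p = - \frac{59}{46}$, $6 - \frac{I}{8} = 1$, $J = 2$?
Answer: $\frac{3479}{2} \approx 1739.5$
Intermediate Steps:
$C = -7$
$I = 40$ ($I = 48 - 8 = 40$)
$p = - \frac{59}{46}$ ($p = \left(-59\right) \frac{1}{46} = - \frac{59}{46} \approx -1.2826$)
$f{\left(u,k \right)} = 80$ ($f{\left(u,k \right)} = 40 \cdot 2 = 80$)
$d{\left(a \right)} = -1 + a^{2} + \frac{a}{2}$ ($d{\left(a \right)} = -1 + \frac{\left(a^{2} + a a\right) + a}{2} = -1 + \frac{\left(a^{2} + a^{2}\right) + a}{2} = -1 + \frac{2 a^{2} + a}{2} = -1 + \frac{a + 2 a^{2}}{2} = -1 + \left(a^{2} + \frac{a}{2}\right) = -1 + a^{2} + \frac{a}{2}$)
$f{\left(C,p \right)} + d{\left(-41 \right)} = 80 + \left(-1 + \left(-41\right)^{2} + \frac{1}{2} \left(-41\right)\right) = 80 - - \frac{3319}{2} = 80 + \frac{3319}{2} = \frac{3479}{2}$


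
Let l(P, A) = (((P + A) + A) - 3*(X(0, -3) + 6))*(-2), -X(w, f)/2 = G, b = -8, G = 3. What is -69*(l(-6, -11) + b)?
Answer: -3312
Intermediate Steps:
X(w, f) = -6 (X(w, f) = -2*3 = -6)
l(P, A) = -4*A - 2*P (l(P, A) = (((P + A) + A) - 3*(-6 + 6))*(-2) = (((A + P) + A) - 3*0)*(-2) = ((P + 2*A) + 0)*(-2) = (P + 2*A)*(-2) = -4*A - 2*P)
-69*(l(-6, -11) + b) = -69*((-4*(-11) - 2*(-6)) - 8) = -69*((44 + 12) - 8) = -69*(56 - 8) = -69*48 = -3312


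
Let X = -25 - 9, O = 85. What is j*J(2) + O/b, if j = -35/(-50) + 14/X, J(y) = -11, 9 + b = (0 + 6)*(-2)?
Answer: -25769/3570 ≈ -7.2182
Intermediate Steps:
b = -21 (b = -9 + (0 + 6)*(-2) = -9 + 6*(-2) = -9 - 12 = -21)
X = -34
j = 49/170 (j = -35/(-50) + 14/(-34) = -35*(-1/50) + 14*(-1/34) = 7/10 - 7/17 = 49/170 ≈ 0.28824)
j*J(2) + O/b = (49/170)*(-11) + 85/(-21) = -539/170 + 85*(-1/21) = -539/170 - 85/21 = -25769/3570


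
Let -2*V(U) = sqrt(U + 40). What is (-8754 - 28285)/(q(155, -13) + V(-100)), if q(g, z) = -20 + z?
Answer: 407429/368 - 37039*I*sqrt(15)/1104 ≈ 1107.1 - 129.94*I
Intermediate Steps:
V(U) = -sqrt(40 + U)/2 (V(U) = -sqrt(U + 40)/2 = -sqrt(40 + U)/2)
(-8754 - 28285)/(q(155, -13) + V(-100)) = (-8754 - 28285)/((-20 - 13) - sqrt(40 - 100)/2) = -37039/(-33 - I*sqrt(15))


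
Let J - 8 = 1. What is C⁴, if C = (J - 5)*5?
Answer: 160000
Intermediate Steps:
J = 9 (J = 8 + 1 = 9)
C = 20 (C = (9 - 5)*5 = 4*5 = 20)
C⁴ = 20⁴ = 160000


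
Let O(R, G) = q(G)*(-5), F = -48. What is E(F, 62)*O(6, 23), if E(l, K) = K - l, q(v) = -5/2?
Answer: 1375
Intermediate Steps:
q(v) = -5/2 (q(v) = -5*½ = -5/2)
O(R, G) = 25/2 (O(R, G) = -5/2*(-5) = 25/2)
E(F, 62)*O(6, 23) = (62 - 1*(-48))*(25/2) = (62 + 48)*(25/2) = 110*(25/2) = 1375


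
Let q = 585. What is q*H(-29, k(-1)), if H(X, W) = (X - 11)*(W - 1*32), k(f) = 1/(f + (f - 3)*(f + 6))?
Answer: 5249400/7 ≈ 7.4991e+5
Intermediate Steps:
k(f) = 1/(f + (-3 + f)*(6 + f))
H(X, W) = (-32 + W)*(-11 + X) (H(X, W) = (-11 + X)*(W - 32) = (-11 + X)*(-32 + W) = (-32 + W)*(-11 + X))
q*H(-29, k(-1)) = 585*(352 - 32*(-29) - 11/(-18 + (-1)² + 4*(-1)) - 29/(-18 + (-1)² + 4*(-1))) = 585*(352 + 928 - 11/(-18 + 1 - 4) - 29/(-18 + 1 - 4)) = 585*(352 + 928 - 11/(-21) - 29/(-21)) = 585*(352 + 928 - 11*(-1/21) - 1/21*(-29)) = 585*(352 + 928 + 11/21 + 29/21) = 585*(26920/21) = 5249400/7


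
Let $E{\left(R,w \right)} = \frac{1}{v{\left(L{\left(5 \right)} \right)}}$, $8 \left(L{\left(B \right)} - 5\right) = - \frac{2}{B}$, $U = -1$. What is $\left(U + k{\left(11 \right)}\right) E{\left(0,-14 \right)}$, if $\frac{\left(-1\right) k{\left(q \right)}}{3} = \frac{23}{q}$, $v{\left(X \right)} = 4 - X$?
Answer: $\frac{1600}{209} \approx 7.6555$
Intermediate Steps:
$L{\left(B \right)} = 5 - \frac{1}{4 B}$ ($L{\left(B \right)} = 5 + \frac{\left(-2\right) \frac{1}{B}}{8} = 5 - \frac{1}{4 B}$)
$k{\left(q \right)} = - \frac{69}{q}$ ($k{\left(q \right)} = - 3 \frac{23}{q} = - \frac{69}{q}$)
$E{\left(R,w \right)} = - \frac{20}{19}$ ($E{\left(R,w \right)} = \frac{1}{4 - \left(5 - \frac{1}{4 \cdot 5}\right)} = \frac{1}{4 - \left(5 - \frac{1}{20}\right)} = \frac{1}{4 - \frac{99}{20}} = \frac{1}{- \frac{19}{20}} = - \frac{20}{19}$)
$\left(U + k{\left(11 \right)}\right) E{\left(0,-14 \right)} = \left(-1 - \frac{69}{11}\right) \left(- \frac{20}{19}\right) = \left(- \frac{80}{11}\right) \left(- \frac{20}{19}\right) = \frac{1600}{209}$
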